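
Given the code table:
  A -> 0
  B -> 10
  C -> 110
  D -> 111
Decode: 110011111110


Decoding:
110 -> C
0 -> A
111 -> D
111 -> D
10 -> B


Result: CADDB


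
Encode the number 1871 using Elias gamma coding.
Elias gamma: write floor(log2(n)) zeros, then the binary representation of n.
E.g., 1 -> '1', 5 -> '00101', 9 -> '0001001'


num_bits = floor(log2(1871)) + 1 = 11
leading_zeros = num_bits - 1 = 10
binary(1871) = 11101001111

Elias gamma(1871) = '0000000000' + '11101001111' = 000000000011101001111 (21 bits)


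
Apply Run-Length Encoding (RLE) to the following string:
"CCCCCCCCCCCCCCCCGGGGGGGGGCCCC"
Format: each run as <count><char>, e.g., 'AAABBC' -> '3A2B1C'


Scanning runs left to right:
  i=0: run of 'C' x 16 -> '16C'
  i=16: run of 'G' x 9 -> '9G'
  i=25: run of 'C' x 4 -> '4C'

RLE = 16C9G4C


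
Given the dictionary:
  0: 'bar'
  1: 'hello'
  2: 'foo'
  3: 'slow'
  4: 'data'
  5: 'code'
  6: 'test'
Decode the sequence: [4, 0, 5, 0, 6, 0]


Look up each index in the dictionary:
  4 -> 'data'
  0 -> 'bar'
  5 -> 'code'
  0 -> 'bar'
  6 -> 'test'
  0 -> 'bar'

Decoded: "data bar code bar test bar"


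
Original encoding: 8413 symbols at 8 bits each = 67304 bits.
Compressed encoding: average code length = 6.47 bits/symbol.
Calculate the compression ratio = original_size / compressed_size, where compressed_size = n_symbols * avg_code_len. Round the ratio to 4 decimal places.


original_size = n_symbols * orig_bits = 8413 * 8 = 67304 bits
compressed_size = n_symbols * avg_code_len = 8413 * 6.47 = 54432.11 bits
ratio = original_size / compressed_size = 67304 / 54432.11 = 1.2365

Compression ratio = 1.2365


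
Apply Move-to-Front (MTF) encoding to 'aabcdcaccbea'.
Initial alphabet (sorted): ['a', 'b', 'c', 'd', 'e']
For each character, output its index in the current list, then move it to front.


MTF encoding:
'a': index 0 in ['a', 'b', 'c', 'd', 'e'] -> ['a', 'b', 'c', 'd', 'e']
'a': index 0 in ['a', 'b', 'c', 'd', 'e'] -> ['a', 'b', 'c', 'd', 'e']
'b': index 1 in ['a', 'b', 'c', 'd', 'e'] -> ['b', 'a', 'c', 'd', 'e']
'c': index 2 in ['b', 'a', 'c', 'd', 'e'] -> ['c', 'b', 'a', 'd', 'e']
'd': index 3 in ['c', 'b', 'a', 'd', 'e'] -> ['d', 'c', 'b', 'a', 'e']
'c': index 1 in ['d', 'c', 'b', 'a', 'e'] -> ['c', 'd', 'b', 'a', 'e']
'a': index 3 in ['c', 'd', 'b', 'a', 'e'] -> ['a', 'c', 'd', 'b', 'e']
'c': index 1 in ['a', 'c', 'd', 'b', 'e'] -> ['c', 'a', 'd', 'b', 'e']
'c': index 0 in ['c', 'a', 'd', 'b', 'e'] -> ['c', 'a', 'd', 'b', 'e']
'b': index 3 in ['c', 'a', 'd', 'b', 'e'] -> ['b', 'c', 'a', 'd', 'e']
'e': index 4 in ['b', 'c', 'a', 'd', 'e'] -> ['e', 'b', 'c', 'a', 'd']
'a': index 3 in ['e', 'b', 'c', 'a', 'd'] -> ['a', 'e', 'b', 'c', 'd']


Output: [0, 0, 1, 2, 3, 1, 3, 1, 0, 3, 4, 3]


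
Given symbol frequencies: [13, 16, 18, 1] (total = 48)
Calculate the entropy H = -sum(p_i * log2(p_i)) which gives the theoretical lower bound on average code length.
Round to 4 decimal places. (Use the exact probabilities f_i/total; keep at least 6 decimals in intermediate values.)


Per-symbol terms -p_i * log2(p_i) with p_i = f_i/48:
  p = 13/48 = 0.270833: log2(p) = -1.884523, -p*log2(p) = 0.510392
  p = 16/48 = 0.333333: log2(p) = -1.584963, -p*log2(p) = 0.528321
  p = 18/48 = 0.375000: log2(p) = -1.415037, -p*log2(p) = 0.530639
  p = 1/48 = 0.020833: log2(p) = -5.584963, -p*log2(p) = 0.116353
H = 0.510392 + 0.528321 + 0.530639 + 0.116353 = 1.685705

H = 1.6857 bits/symbol


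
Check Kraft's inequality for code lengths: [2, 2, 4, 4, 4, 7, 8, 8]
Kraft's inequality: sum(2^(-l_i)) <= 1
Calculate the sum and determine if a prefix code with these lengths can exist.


Sum = 2^(-2) + 2^(-2) + 2^(-4) + 2^(-4) + 2^(-4) + 2^(-7) + 2^(-8) + 2^(-8)
    = 0.25 + 0.25 + 0.0625 + 0.0625 + 0.0625 + 0.0078125 + 0.00390625 + 0.00390625
    = 180/256 = 0.703125
Since 0.703125 <= 1, Kraft's inequality IS satisfied.
A prefix code with these lengths CAN exist.

Kraft sum = 0.703125. Satisfied.


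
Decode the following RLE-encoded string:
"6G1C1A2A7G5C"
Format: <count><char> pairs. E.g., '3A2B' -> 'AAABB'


Expanding each <count><char> pair:
  6G -> 'GGGGGG'
  1C -> 'C'
  1A -> 'A'
  2A -> 'AA'
  7G -> 'GGGGGGG'
  5C -> 'CCCCC'

Decoded = GGGGGGCAAAGGGGGGGCCCCC


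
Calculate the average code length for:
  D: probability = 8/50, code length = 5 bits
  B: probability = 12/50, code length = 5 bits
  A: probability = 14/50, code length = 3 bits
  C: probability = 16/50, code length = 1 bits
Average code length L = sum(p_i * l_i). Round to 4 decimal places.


Weighted contributions p_i * l_i:
  D: (8/50) * 5 = 40/50
  B: (12/50) * 5 = 60/50
  A: (14/50) * 3 = 42/50
  C: (16/50) * 1 = 16/50
Sum = (40 + 60 + 42 + 16)/50 = 158/50

L = 158/50 = 3.1600 bits/symbol


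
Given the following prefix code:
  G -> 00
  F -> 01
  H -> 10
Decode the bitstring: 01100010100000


Decoding step by step:
Bits 01 -> F
Bits 10 -> H
Bits 00 -> G
Bits 10 -> H
Bits 10 -> H
Bits 00 -> G
Bits 00 -> G


Decoded message: FHGHHGG


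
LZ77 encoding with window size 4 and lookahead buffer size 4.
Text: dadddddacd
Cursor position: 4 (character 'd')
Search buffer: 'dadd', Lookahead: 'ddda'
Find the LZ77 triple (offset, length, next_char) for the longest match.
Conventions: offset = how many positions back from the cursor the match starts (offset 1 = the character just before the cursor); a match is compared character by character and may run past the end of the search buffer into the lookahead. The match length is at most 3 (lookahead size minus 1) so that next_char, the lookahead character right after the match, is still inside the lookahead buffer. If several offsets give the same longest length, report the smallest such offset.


Try each offset into the search buffer:
  offset=1 (pos 3, char 'd'): match length 3
  offset=2 (pos 2, char 'd'): match length 3
  offset=3 (pos 1, char 'a'): match length 0
  offset=4 (pos 0, char 'd'): match length 1
Longest match has length 3, found at offsets 1, 2; take the smallest, offset 1.
next_char = character at position 4 + 3 = 7 -> 'a'

Best match: offset=1, length=3 (matching 'ddd' starting at position 3)
LZ77 triple: (1, 3, 'a')


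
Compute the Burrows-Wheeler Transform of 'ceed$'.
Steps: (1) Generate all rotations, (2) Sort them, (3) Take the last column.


Rotations (sorted):
  0: $ceed -> last char: d
  1: ceed$ -> last char: $
  2: d$cee -> last char: e
  3: ed$ce -> last char: e
  4: eed$c -> last char: c


BWT = d$eec


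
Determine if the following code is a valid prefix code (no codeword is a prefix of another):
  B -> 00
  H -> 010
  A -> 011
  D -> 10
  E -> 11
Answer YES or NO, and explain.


Checking each pair (does one codeword prefix another?):
  B='00' vs H='010': no prefix
  B='00' vs A='011': no prefix
  B='00' vs D='10': no prefix
  B='00' vs E='11': no prefix
  H='010' vs B='00': no prefix
  H='010' vs A='011': no prefix
  H='010' vs D='10': no prefix
  H='010' vs E='11': no prefix
  A='011' vs B='00': no prefix
  A='011' vs H='010': no prefix
  A='011' vs D='10': no prefix
  A='011' vs E='11': no prefix
  D='10' vs B='00': no prefix
  D='10' vs H='010': no prefix
  D='10' vs A='011': no prefix
  D='10' vs E='11': no prefix
  E='11' vs B='00': no prefix
  E='11' vs H='010': no prefix
  E='11' vs A='011': no prefix
  E='11' vs D='10': no prefix
No violation found over all pairs.

YES -- this is a valid prefix code. No codeword is a prefix of any other codeword.


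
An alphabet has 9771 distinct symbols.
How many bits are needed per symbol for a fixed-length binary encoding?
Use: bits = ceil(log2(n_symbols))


log2(9771) = 13.2543
Bracket: 2^13 = 8192 < 9771 <= 2^14 = 16384
So ceil(log2(9771)) = 14

bits = ceil(log2(9771)) = ceil(13.2543) = 14 bits


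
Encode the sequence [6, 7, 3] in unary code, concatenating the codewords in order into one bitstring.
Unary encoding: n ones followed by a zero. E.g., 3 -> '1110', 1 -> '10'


Encode each number as n ones followed by a terminating 0:
  6 -> 1111110 (7 bits)
  7 -> 11111110 (8 bits)
  3 -> 1110 (4 bits)
Total length = 7 + 8 + 4 = 19 bits.

Unary([6, 7, 3]) = 1111110111111101110 (19 bits)


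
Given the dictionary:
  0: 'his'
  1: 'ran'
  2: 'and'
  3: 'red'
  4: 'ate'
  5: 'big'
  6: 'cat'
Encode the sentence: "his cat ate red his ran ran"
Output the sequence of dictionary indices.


Look up each word in the dictionary:
  'his' -> 0
  'cat' -> 6
  'ate' -> 4
  'red' -> 3
  'his' -> 0
  'ran' -> 1
  'ran' -> 1

Encoded: [0, 6, 4, 3, 0, 1, 1]


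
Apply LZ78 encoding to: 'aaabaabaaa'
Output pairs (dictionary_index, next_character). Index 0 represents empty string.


LZ78 encoding steps:
Dictionary: {0: ''}
Step 1: w='' (idx 0), next='a' -> output (0, 'a'), add 'a' as idx 1
Step 2: w='a' (idx 1), next='a' -> output (1, 'a'), add 'aa' as idx 2
Step 3: w='' (idx 0), next='b' -> output (0, 'b'), add 'b' as idx 3
Step 4: w='aa' (idx 2), next='b' -> output (2, 'b'), add 'aab' as idx 4
Step 5: w='aa' (idx 2), next='a' -> output (2, 'a'), add 'aaa' as idx 5


Encoded: [(0, 'a'), (1, 'a'), (0, 'b'), (2, 'b'), (2, 'a')]


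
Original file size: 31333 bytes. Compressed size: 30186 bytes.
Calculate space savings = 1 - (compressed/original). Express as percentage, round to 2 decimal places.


ratio = compressed/original = 30186/31333 = 0.963393
savings = 1 - ratio = 1 - 0.963393 = 0.036607
as a percentage: 0.036607 * 100 = 3.66%

Space savings = 1 - 30186/31333 = 3.66%


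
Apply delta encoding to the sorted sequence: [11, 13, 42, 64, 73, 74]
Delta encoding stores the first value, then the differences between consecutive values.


First value: 11
Deltas:
  13 - 11 = 2
  42 - 13 = 29
  64 - 42 = 22
  73 - 64 = 9
  74 - 73 = 1


Delta encoded: [11, 2, 29, 22, 9, 1]


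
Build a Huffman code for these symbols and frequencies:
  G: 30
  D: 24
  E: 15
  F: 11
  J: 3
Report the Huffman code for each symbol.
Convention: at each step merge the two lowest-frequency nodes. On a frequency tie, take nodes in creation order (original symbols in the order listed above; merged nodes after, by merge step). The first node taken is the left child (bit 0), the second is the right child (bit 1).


Huffman tree construction:
Step 1: Merge J(3) + F(11) = 14
Step 2: Merge (J+F)(14) + E(15) = 29
Step 3: Merge D(24) + ((J+F)+E)(29) = 53
Step 4: Merge G(30) + (D+((J+F)+E))(53) = 83
Read each symbol's code off the tree from the root (left child = 0, right child = 1).

Codes:
  G: 0 (length 1)
  D: 10 (length 2)
  E: 111 (length 3)
  F: 1101 (length 4)
  J: 1100 (length 4)
Average code length: 179/83 = 2.1566 bits/symbol


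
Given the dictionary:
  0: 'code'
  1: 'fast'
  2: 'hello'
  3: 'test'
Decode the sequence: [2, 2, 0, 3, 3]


Look up each index in the dictionary:
  2 -> 'hello'
  2 -> 'hello'
  0 -> 'code'
  3 -> 'test'
  3 -> 'test'

Decoded: "hello hello code test test"


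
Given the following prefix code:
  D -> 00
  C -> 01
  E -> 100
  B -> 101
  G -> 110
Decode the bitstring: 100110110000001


Decoding step by step:
Bits 100 -> E
Bits 110 -> G
Bits 110 -> G
Bits 00 -> D
Bits 00 -> D
Bits 01 -> C


Decoded message: EGGDDC


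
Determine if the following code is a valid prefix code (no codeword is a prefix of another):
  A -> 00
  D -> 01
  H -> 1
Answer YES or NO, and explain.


Checking each pair (does one codeword prefix another?):
  A='00' vs D='01': no prefix
  A='00' vs H='1': no prefix
  D='01' vs A='00': no prefix
  D='01' vs H='1': no prefix
  H='1' vs A='00': no prefix
  H='1' vs D='01': no prefix
No violation found over all pairs.

YES -- this is a valid prefix code. No codeword is a prefix of any other codeword.


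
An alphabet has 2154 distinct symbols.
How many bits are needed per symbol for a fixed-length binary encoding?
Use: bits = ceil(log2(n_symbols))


log2(2154) = 11.0728
Bracket: 2^11 = 2048 < 2154 <= 2^12 = 4096
So ceil(log2(2154)) = 12

bits = ceil(log2(2154)) = ceil(11.0728) = 12 bits


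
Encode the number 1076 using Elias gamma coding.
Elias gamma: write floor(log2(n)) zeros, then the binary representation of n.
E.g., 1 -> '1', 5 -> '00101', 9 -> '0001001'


num_bits = floor(log2(1076)) + 1 = 11
leading_zeros = num_bits - 1 = 10
binary(1076) = 10000110100

Elias gamma(1076) = '0000000000' + '10000110100' = 000000000010000110100 (21 bits)


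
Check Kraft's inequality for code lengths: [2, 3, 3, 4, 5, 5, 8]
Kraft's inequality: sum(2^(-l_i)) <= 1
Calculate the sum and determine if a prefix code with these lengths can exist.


Sum = 2^(-2) + 2^(-3) + 2^(-3) + 2^(-4) + 2^(-5) + 2^(-5) + 2^(-8)
    = 0.25 + 0.125 + 0.125 + 0.0625 + 0.03125 + 0.03125 + 0.00390625
    = 161/256 = 0.62890625
Since 0.62890625 <= 1, Kraft's inequality IS satisfied.
A prefix code with these lengths CAN exist.

Kraft sum = 0.62890625. Satisfied.


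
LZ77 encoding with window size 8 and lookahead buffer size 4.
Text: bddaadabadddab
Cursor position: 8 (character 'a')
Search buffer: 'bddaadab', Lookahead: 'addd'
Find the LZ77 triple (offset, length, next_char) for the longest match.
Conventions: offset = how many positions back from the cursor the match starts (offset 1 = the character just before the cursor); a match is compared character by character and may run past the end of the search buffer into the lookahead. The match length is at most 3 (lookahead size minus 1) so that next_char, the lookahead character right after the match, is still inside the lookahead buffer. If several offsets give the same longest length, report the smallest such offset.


Try each offset into the search buffer:
  offset=1 (pos 7, char 'b'): match length 0
  offset=2 (pos 6, char 'a'): match length 1
  offset=3 (pos 5, char 'd'): match length 0
  offset=4 (pos 4, char 'a'): match length 2
  offset=5 (pos 3, char 'a'): match length 1
  offset=6 (pos 2, char 'd'): match length 0
  offset=7 (pos 1, char 'd'): match length 0
  offset=8 (pos 0, char 'b'): match length 0
Longest match has length 2 at offset 4.
next_char = character at position 8 + 2 = 10 -> 'd'

Best match: offset=4, length=2 (matching 'ad' starting at position 4)
LZ77 triple: (4, 2, 'd')


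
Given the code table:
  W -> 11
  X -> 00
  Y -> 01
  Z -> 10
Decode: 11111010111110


Decoding:
11 -> W
11 -> W
10 -> Z
10 -> Z
11 -> W
11 -> W
10 -> Z


Result: WWZZWWZ


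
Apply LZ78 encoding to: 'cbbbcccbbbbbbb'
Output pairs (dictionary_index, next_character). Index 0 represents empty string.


LZ78 encoding steps:
Dictionary: {0: ''}
Step 1: w='' (idx 0), next='c' -> output (0, 'c'), add 'c' as idx 1
Step 2: w='' (idx 0), next='b' -> output (0, 'b'), add 'b' as idx 2
Step 3: w='b' (idx 2), next='b' -> output (2, 'b'), add 'bb' as idx 3
Step 4: w='c' (idx 1), next='c' -> output (1, 'c'), add 'cc' as idx 4
Step 5: w='c' (idx 1), next='b' -> output (1, 'b'), add 'cb' as idx 5
Step 6: w='bb' (idx 3), next='b' -> output (3, 'b'), add 'bbb' as idx 6
Step 7: w='bbb' (idx 6), end of input -> output (6, '')


Encoded: [(0, 'c'), (0, 'b'), (2, 'b'), (1, 'c'), (1, 'b'), (3, 'b'), (6, '')]


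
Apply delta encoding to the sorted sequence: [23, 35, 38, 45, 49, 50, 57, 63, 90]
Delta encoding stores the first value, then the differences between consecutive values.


First value: 23
Deltas:
  35 - 23 = 12
  38 - 35 = 3
  45 - 38 = 7
  49 - 45 = 4
  50 - 49 = 1
  57 - 50 = 7
  63 - 57 = 6
  90 - 63 = 27


Delta encoded: [23, 12, 3, 7, 4, 1, 7, 6, 27]


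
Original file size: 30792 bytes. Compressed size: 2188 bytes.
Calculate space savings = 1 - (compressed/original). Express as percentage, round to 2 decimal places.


ratio = compressed/original = 2188/30792 = 0.071057
savings = 1 - ratio = 1 - 0.071057 = 0.928943
as a percentage: 0.928943 * 100 = 92.89%

Space savings = 1 - 2188/30792 = 92.89%


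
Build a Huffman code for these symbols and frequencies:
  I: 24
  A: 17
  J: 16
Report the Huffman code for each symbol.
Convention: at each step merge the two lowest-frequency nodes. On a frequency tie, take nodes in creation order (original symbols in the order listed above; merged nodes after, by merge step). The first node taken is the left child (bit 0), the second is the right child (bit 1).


Huffman tree construction:
Step 1: Merge J(16) + A(17) = 33
Step 2: Merge I(24) + (J+A)(33) = 57
Read each symbol's code off the tree from the root (left child = 0, right child = 1).

Codes:
  I: 0 (length 1)
  A: 11 (length 2)
  J: 10 (length 2)
Average code length: 90/57 = 1.5789 bits/symbol


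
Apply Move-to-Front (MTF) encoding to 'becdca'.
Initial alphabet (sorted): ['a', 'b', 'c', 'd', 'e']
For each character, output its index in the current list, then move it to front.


MTF encoding:
'b': index 1 in ['a', 'b', 'c', 'd', 'e'] -> ['b', 'a', 'c', 'd', 'e']
'e': index 4 in ['b', 'a', 'c', 'd', 'e'] -> ['e', 'b', 'a', 'c', 'd']
'c': index 3 in ['e', 'b', 'a', 'c', 'd'] -> ['c', 'e', 'b', 'a', 'd']
'd': index 4 in ['c', 'e', 'b', 'a', 'd'] -> ['d', 'c', 'e', 'b', 'a']
'c': index 1 in ['d', 'c', 'e', 'b', 'a'] -> ['c', 'd', 'e', 'b', 'a']
'a': index 4 in ['c', 'd', 'e', 'b', 'a'] -> ['a', 'c', 'd', 'e', 'b']


Output: [1, 4, 3, 4, 1, 4]


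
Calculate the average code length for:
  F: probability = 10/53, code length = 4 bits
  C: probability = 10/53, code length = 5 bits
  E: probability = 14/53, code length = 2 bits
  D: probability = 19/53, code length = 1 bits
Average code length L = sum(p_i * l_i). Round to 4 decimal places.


Weighted contributions p_i * l_i:
  F: (10/53) * 4 = 40/53
  C: (10/53) * 5 = 50/53
  E: (14/53) * 2 = 28/53
  D: (19/53) * 1 = 19/53
Sum = (40 + 50 + 28 + 19)/53 = 137/53

L = 137/53 = 2.5849 bits/symbol


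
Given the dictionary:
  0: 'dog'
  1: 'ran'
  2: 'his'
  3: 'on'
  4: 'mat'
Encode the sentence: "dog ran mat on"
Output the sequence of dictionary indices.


Look up each word in the dictionary:
  'dog' -> 0
  'ran' -> 1
  'mat' -> 4
  'on' -> 3

Encoded: [0, 1, 4, 3]


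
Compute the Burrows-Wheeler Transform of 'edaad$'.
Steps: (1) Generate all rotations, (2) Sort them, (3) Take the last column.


Rotations (sorted):
  0: $edaad -> last char: d
  1: aad$ed -> last char: d
  2: ad$eda -> last char: a
  3: d$edaa -> last char: a
  4: daad$e -> last char: e
  5: edaad$ -> last char: $


BWT = ddaae$


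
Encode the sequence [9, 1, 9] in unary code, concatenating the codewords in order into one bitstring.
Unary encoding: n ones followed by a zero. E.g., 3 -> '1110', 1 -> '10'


Encode each number as n ones followed by a terminating 0:
  9 -> 1111111110 (10 bits)
  1 -> 10 (2 bits)
  9 -> 1111111110 (10 bits)
Total length = 10 + 2 + 10 = 22 bits.

Unary([9, 1, 9]) = 1111111110101111111110 (22 bits)


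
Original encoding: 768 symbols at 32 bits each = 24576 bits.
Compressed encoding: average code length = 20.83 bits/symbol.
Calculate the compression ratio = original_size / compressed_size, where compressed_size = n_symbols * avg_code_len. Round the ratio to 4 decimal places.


original_size = n_symbols * orig_bits = 768 * 32 = 24576 bits
compressed_size = n_symbols * avg_code_len = 768 * 20.83 = 15997.44 bits
ratio = original_size / compressed_size = 24576 / 15997.44 = 1.5362

Compression ratio = 1.5362


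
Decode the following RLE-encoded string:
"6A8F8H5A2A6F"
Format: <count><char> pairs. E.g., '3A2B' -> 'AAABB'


Expanding each <count><char> pair:
  6A -> 'AAAAAA'
  8F -> 'FFFFFFFF'
  8H -> 'HHHHHHHH'
  5A -> 'AAAAA'
  2A -> 'AA'
  6F -> 'FFFFFF'

Decoded = AAAAAAFFFFFFFFHHHHHHHHAAAAAAAFFFFFF


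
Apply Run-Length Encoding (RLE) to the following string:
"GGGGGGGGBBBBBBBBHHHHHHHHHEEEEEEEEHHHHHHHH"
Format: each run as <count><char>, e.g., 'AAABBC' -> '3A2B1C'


Scanning runs left to right:
  i=0: run of 'G' x 8 -> '8G'
  i=8: run of 'B' x 8 -> '8B'
  i=16: run of 'H' x 9 -> '9H'
  i=25: run of 'E' x 8 -> '8E'
  i=33: run of 'H' x 8 -> '8H'

RLE = 8G8B9H8E8H


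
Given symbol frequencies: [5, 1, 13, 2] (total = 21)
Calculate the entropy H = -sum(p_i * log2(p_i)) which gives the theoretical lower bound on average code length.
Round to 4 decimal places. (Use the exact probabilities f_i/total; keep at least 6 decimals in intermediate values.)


Per-symbol terms -p_i * log2(p_i) with p_i = f_i/21:
  p = 5/21 = 0.238095: log2(p) = -2.070389, -p*log2(p) = 0.492950
  p = 1/21 = 0.047619: log2(p) = -4.392317, -p*log2(p) = 0.209158
  p = 13/21 = 0.619048: log2(p) = -0.691878, -p*log2(p) = 0.428305
  p = 2/21 = 0.095238: log2(p) = -3.392317, -p*log2(p) = 0.323078
H = 0.492950 + 0.209158 + 0.428305 + 0.323078 = 1.453491

H = 1.4535 bits/symbol


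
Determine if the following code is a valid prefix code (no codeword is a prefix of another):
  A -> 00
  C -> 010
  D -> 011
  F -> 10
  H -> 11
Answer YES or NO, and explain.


Checking each pair (does one codeword prefix another?):
  A='00' vs C='010': no prefix
  A='00' vs D='011': no prefix
  A='00' vs F='10': no prefix
  A='00' vs H='11': no prefix
  C='010' vs A='00': no prefix
  C='010' vs D='011': no prefix
  C='010' vs F='10': no prefix
  C='010' vs H='11': no prefix
  D='011' vs A='00': no prefix
  D='011' vs C='010': no prefix
  D='011' vs F='10': no prefix
  D='011' vs H='11': no prefix
  F='10' vs A='00': no prefix
  F='10' vs C='010': no prefix
  F='10' vs D='011': no prefix
  F='10' vs H='11': no prefix
  H='11' vs A='00': no prefix
  H='11' vs C='010': no prefix
  H='11' vs D='011': no prefix
  H='11' vs F='10': no prefix
No violation found over all pairs.

YES -- this is a valid prefix code. No codeword is a prefix of any other codeword.


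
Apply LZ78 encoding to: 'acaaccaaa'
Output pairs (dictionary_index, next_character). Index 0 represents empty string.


LZ78 encoding steps:
Dictionary: {0: ''}
Step 1: w='' (idx 0), next='a' -> output (0, 'a'), add 'a' as idx 1
Step 2: w='' (idx 0), next='c' -> output (0, 'c'), add 'c' as idx 2
Step 3: w='a' (idx 1), next='a' -> output (1, 'a'), add 'aa' as idx 3
Step 4: w='c' (idx 2), next='c' -> output (2, 'c'), add 'cc' as idx 4
Step 5: w='aa' (idx 3), next='a' -> output (3, 'a'), add 'aaa' as idx 5


Encoded: [(0, 'a'), (0, 'c'), (1, 'a'), (2, 'c'), (3, 'a')]


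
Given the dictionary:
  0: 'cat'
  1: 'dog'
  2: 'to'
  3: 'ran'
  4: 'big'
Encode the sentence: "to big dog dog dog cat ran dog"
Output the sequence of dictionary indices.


Look up each word in the dictionary:
  'to' -> 2
  'big' -> 4
  'dog' -> 1
  'dog' -> 1
  'dog' -> 1
  'cat' -> 0
  'ran' -> 3
  'dog' -> 1

Encoded: [2, 4, 1, 1, 1, 0, 3, 1]


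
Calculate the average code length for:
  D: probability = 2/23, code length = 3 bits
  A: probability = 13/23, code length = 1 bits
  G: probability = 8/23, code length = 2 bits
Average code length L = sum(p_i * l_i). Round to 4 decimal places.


Weighted contributions p_i * l_i:
  D: (2/23) * 3 = 6/23
  A: (13/23) * 1 = 13/23
  G: (8/23) * 2 = 16/23
Sum = (6 + 13 + 16)/23 = 35/23

L = 35/23 = 1.5217 bits/symbol


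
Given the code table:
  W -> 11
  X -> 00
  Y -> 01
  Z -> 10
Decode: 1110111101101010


Decoding:
11 -> W
10 -> Z
11 -> W
11 -> W
01 -> Y
10 -> Z
10 -> Z
10 -> Z


Result: WZWWYZZZ


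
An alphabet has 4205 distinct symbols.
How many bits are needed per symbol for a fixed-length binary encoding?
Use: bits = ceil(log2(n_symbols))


log2(4205) = 12.0379
Bracket: 2^12 = 4096 < 4205 <= 2^13 = 8192
So ceil(log2(4205)) = 13

bits = ceil(log2(4205)) = ceil(12.0379) = 13 bits


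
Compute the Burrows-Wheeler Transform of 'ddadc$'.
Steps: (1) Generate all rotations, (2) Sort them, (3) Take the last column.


Rotations (sorted):
  0: $ddadc -> last char: c
  1: adc$dd -> last char: d
  2: c$ddad -> last char: d
  3: dadc$d -> last char: d
  4: dc$dda -> last char: a
  5: ddadc$ -> last char: $


BWT = cddda$


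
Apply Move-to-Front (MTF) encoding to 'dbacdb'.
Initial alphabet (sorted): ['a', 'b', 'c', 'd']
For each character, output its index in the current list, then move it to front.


MTF encoding:
'd': index 3 in ['a', 'b', 'c', 'd'] -> ['d', 'a', 'b', 'c']
'b': index 2 in ['d', 'a', 'b', 'c'] -> ['b', 'd', 'a', 'c']
'a': index 2 in ['b', 'd', 'a', 'c'] -> ['a', 'b', 'd', 'c']
'c': index 3 in ['a', 'b', 'd', 'c'] -> ['c', 'a', 'b', 'd']
'd': index 3 in ['c', 'a', 'b', 'd'] -> ['d', 'c', 'a', 'b']
'b': index 3 in ['d', 'c', 'a', 'b'] -> ['b', 'd', 'c', 'a']


Output: [3, 2, 2, 3, 3, 3]


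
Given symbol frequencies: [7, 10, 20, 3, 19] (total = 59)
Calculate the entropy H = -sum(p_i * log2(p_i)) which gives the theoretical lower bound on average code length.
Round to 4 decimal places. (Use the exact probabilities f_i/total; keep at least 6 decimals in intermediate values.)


Per-symbol terms -p_i * log2(p_i) with p_i = f_i/59:
  p = 7/59 = 0.118644: log2(p) = -3.075288, -p*log2(p) = 0.364865
  p = 10/59 = 0.169492: log2(p) = -2.560715, -p*log2(p) = 0.434019
  p = 20/59 = 0.338983: log2(p) = -1.560715, -p*log2(p) = 0.529056
  p = 3/59 = 0.050847: log2(p) = -4.297681, -p*log2(p) = 0.218526
  p = 19/59 = 0.322034: log2(p) = -1.634716, -p*log2(p) = 0.526434
H = 0.364865 + 0.434019 + 0.529056 + 0.218526 + 0.526434 = 2.072900

H = 2.0729 bits/symbol


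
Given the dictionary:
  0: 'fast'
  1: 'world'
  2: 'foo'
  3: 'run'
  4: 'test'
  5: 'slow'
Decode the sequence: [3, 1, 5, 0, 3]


Look up each index in the dictionary:
  3 -> 'run'
  1 -> 'world'
  5 -> 'slow'
  0 -> 'fast'
  3 -> 'run'

Decoded: "run world slow fast run"


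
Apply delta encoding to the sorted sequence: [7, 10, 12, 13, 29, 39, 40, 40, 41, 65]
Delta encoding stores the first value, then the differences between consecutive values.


First value: 7
Deltas:
  10 - 7 = 3
  12 - 10 = 2
  13 - 12 = 1
  29 - 13 = 16
  39 - 29 = 10
  40 - 39 = 1
  40 - 40 = 0
  41 - 40 = 1
  65 - 41 = 24


Delta encoded: [7, 3, 2, 1, 16, 10, 1, 0, 1, 24]


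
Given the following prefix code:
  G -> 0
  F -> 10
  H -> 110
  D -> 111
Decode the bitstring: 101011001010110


Decoding step by step:
Bits 10 -> F
Bits 10 -> F
Bits 110 -> H
Bits 0 -> G
Bits 10 -> F
Bits 10 -> F
Bits 110 -> H


Decoded message: FFHGFFH


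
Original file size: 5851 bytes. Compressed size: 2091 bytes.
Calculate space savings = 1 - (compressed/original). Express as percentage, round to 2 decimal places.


ratio = compressed/original = 2091/5851 = 0.357375
savings = 1 - ratio = 1 - 0.357375 = 0.642625
as a percentage: 0.642625 * 100 = 64.26%

Space savings = 1 - 2091/5851 = 64.26%


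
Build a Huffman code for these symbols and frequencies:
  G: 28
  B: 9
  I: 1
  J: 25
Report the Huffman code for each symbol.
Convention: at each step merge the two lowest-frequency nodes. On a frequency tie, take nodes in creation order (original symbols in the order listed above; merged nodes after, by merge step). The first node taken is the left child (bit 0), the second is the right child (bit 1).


Huffman tree construction:
Step 1: Merge I(1) + B(9) = 10
Step 2: Merge (I+B)(10) + J(25) = 35
Step 3: Merge G(28) + ((I+B)+J)(35) = 63
Read each symbol's code off the tree from the root (left child = 0, right child = 1).

Codes:
  G: 0 (length 1)
  B: 101 (length 3)
  I: 100 (length 3)
  J: 11 (length 2)
Average code length: 108/63 = 1.7143 bits/symbol


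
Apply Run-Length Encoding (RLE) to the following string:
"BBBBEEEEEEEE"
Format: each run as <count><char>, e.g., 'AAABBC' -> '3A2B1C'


Scanning runs left to right:
  i=0: run of 'B' x 4 -> '4B'
  i=4: run of 'E' x 8 -> '8E'

RLE = 4B8E


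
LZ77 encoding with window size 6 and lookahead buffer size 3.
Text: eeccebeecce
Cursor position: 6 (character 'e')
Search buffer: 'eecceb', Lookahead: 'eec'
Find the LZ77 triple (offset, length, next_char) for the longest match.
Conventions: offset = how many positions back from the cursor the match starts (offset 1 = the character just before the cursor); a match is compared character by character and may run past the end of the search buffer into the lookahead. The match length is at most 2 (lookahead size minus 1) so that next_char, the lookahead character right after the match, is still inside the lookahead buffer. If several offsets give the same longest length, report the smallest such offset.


Try each offset into the search buffer:
  offset=1 (pos 5, char 'b'): match length 0
  offset=2 (pos 4, char 'e'): match length 1
  offset=3 (pos 3, char 'c'): match length 0
  offset=4 (pos 2, char 'c'): match length 0
  offset=5 (pos 1, char 'e'): match length 1
  offset=6 (pos 0, char 'e'): match length 2
Longest match has length 2 at offset 6.
next_char = character at position 6 + 2 = 8 -> 'c'

Best match: offset=6, length=2 (matching 'ee' starting at position 0)
LZ77 triple: (6, 2, 'c')


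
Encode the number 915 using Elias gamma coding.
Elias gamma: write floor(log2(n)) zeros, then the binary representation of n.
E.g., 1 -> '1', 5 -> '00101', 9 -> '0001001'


num_bits = floor(log2(915)) + 1 = 10
leading_zeros = num_bits - 1 = 9
binary(915) = 1110010011

Elias gamma(915) = '000000000' + '1110010011' = 0000000001110010011 (19 bits)


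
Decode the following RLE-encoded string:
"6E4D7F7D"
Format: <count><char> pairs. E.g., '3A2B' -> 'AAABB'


Expanding each <count><char> pair:
  6E -> 'EEEEEE'
  4D -> 'DDDD'
  7F -> 'FFFFFFF'
  7D -> 'DDDDDDD'

Decoded = EEEEEEDDDDFFFFFFFDDDDDDD


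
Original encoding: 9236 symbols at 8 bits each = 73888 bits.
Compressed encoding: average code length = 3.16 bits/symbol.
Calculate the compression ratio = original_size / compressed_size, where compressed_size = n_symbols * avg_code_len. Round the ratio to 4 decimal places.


original_size = n_symbols * orig_bits = 9236 * 8 = 73888 bits
compressed_size = n_symbols * avg_code_len = 9236 * 3.16 = 29185.76 bits
ratio = original_size / compressed_size = 73888 / 29185.76 = 2.5316

Compression ratio = 2.5316


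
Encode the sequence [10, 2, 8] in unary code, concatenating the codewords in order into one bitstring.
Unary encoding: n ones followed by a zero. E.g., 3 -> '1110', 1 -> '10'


Encode each number as n ones followed by a terminating 0:
  10 -> 11111111110 (11 bits)
  2 -> 110 (3 bits)
  8 -> 111111110 (9 bits)
Total length = 11 + 3 + 9 = 23 bits.

Unary([10, 2, 8]) = 11111111110110111111110 (23 bits)


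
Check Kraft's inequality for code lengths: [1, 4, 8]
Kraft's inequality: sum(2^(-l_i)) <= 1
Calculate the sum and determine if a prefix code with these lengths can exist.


Sum = 2^(-1) + 2^(-4) + 2^(-8)
    = 0.5 + 0.0625 + 0.00390625
    = 145/256 = 0.56640625
Since 0.56640625 <= 1, Kraft's inequality IS satisfied.
A prefix code with these lengths CAN exist.

Kraft sum = 0.56640625. Satisfied.


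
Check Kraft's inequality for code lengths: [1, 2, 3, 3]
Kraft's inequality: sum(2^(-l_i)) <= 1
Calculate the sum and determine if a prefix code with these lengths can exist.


Sum = 2^(-1) + 2^(-2) + 2^(-3) + 2^(-3)
    = 0.5 + 0.25 + 0.125 + 0.125
    = 8/8 = 1.0
Since 1.0 <= 1, Kraft's inequality IS satisfied.
A prefix code with these lengths CAN exist.

Kraft sum = 1.0. Satisfied.


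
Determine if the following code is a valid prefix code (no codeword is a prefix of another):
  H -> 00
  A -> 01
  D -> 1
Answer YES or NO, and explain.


Checking each pair (does one codeword prefix another?):
  H='00' vs A='01': no prefix
  H='00' vs D='1': no prefix
  A='01' vs H='00': no prefix
  A='01' vs D='1': no prefix
  D='1' vs H='00': no prefix
  D='1' vs A='01': no prefix
No violation found over all pairs.

YES -- this is a valid prefix code. No codeword is a prefix of any other codeword.


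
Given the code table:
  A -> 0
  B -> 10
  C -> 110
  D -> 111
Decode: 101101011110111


Decoding:
10 -> B
110 -> C
10 -> B
111 -> D
10 -> B
111 -> D


Result: BCBDBD


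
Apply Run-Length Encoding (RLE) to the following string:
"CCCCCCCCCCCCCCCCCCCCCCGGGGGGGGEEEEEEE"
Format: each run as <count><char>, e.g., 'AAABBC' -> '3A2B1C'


Scanning runs left to right:
  i=0: run of 'C' x 22 -> '22C'
  i=22: run of 'G' x 8 -> '8G'
  i=30: run of 'E' x 7 -> '7E'

RLE = 22C8G7E


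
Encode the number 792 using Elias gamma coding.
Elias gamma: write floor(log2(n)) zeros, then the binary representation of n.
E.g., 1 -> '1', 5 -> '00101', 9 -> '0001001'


num_bits = floor(log2(792)) + 1 = 10
leading_zeros = num_bits - 1 = 9
binary(792) = 1100011000

Elias gamma(792) = '000000000' + '1100011000' = 0000000001100011000 (19 bits)


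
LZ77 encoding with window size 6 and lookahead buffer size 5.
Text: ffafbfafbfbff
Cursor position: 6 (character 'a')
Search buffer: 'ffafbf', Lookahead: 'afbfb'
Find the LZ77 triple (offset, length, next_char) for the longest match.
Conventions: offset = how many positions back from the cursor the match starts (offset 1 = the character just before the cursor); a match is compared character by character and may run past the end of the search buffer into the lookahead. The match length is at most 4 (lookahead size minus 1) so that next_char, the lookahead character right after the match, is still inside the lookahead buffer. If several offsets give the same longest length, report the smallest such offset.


Try each offset into the search buffer:
  offset=1 (pos 5, char 'f'): match length 0
  offset=2 (pos 4, char 'b'): match length 0
  offset=3 (pos 3, char 'f'): match length 0
  offset=4 (pos 2, char 'a'): match length 4
  offset=5 (pos 1, char 'f'): match length 0
  offset=6 (pos 0, char 'f'): match length 0
Longest match has length 4 at offset 4.
next_char = character at position 6 + 4 = 10 -> 'b'

Best match: offset=4, length=4 (matching 'afbf' starting at position 2)
LZ77 triple: (4, 4, 'b')


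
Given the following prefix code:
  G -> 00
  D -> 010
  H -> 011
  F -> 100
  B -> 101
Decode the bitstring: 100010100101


Decoding step by step:
Bits 100 -> F
Bits 010 -> D
Bits 100 -> F
Bits 101 -> B


Decoded message: FDFB


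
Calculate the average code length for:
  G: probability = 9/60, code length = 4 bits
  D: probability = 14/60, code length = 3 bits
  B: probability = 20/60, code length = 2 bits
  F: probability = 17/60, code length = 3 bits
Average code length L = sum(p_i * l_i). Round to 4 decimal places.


Weighted contributions p_i * l_i:
  G: (9/60) * 4 = 36/60
  D: (14/60) * 3 = 42/60
  B: (20/60) * 2 = 40/60
  F: (17/60) * 3 = 51/60
Sum = (36 + 42 + 40 + 51)/60 = 169/60

L = 169/60 = 2.8167 bits/symbol


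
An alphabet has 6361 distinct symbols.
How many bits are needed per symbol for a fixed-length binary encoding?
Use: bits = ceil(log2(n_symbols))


log2(6361) = 12.635
Bracket: 2^12 = 4096 < 6361 <= 2^13 = 8192
So ceil(log2(6361)) = 13

bits = ceil(log2(6361)) = ceil(12.635) = 13 bits


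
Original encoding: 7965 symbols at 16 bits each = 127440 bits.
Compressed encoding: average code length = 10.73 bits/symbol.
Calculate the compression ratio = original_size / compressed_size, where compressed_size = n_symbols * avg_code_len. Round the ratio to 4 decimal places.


original_size = n_symbols * orig_bits = 7965 * 16 = 127440 bits
compressed_size = n_symbols * avg_code_len = 7965 * 10.73 = 85464.45 bits
ratio = original_size / compressed_size = 127440 / 85464.45 = 1.4911

Compression ratio = 1.4911


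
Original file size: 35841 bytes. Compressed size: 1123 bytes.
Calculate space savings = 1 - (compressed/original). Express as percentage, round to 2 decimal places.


ratio = compressed/original = 1123/35841 = 0.031333
savings = 1 - ratio = 1 - 0.031333 = 0.968667
as a percentage: 0.968667 * 100 = 96.87%

Space savings = 1 - 1123/35841 = 96.87%


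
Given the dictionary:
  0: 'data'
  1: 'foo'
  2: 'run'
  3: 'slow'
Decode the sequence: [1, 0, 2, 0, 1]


Look up each index in the dictionary:
  1 -> 'foo'
  0 -> 'data'
  2 -> 'run'
  0 -> 'data'
  1 -> 'foo'

Decoded: "foo data run data foo"


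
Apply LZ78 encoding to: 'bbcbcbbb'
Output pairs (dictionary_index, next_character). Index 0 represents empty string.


LZ78 encoding steps:
Dictionary: {0: ''}
Step 1: w='' (idx 0), next='b' -> output (0, 'b'), add 'b' as idx 1
Step 2: w='b' (idx 1), next='c' -> output (1, 'c'), add 'bc' as idx 2
Step 3: w='bc' (idx 2), next='b' -> output (2, 'b'), add 'bcb' as idx 3
Step 4: w='b' (idx 1), next='b' -> output (1, 'b'), add 'bb' as idx 4


Encoded: [(0, 'b'), (1, 'c'), (2, 'b'), (1, 'b')]


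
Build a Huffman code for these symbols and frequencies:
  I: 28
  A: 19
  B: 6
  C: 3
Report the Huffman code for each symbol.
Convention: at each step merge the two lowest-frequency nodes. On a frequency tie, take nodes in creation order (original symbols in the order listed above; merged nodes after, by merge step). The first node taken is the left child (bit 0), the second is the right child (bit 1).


Huffman tree construction:
Step 1: Merge C(3) + B(6) = 9
Step 2: Merge (C+B)(9) + A(19) = 28
Step 3: Merge I(28) + ((C+B)+A)(28) = 56
Read each symbol's code off the tree from the root (left child = 0, right child = 1).

Codes:
  I: 0 (length 1)
  A: 11 (length 2)
  B: 101 (length 3)
  C: 100 (length 3)
Average code length: 93/56 = 1.6607 bits/symbol


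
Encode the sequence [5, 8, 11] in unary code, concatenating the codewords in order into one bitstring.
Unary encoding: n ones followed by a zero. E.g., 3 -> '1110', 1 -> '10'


Encode each number as n ones followed by a terminating 0:
  5 -> 111110 (6 bits)
  8 -> 111111110 (9 bits)
  11 -> 111111111110 (12 bits)
Total length = 6 + 9 + 12 = 27 bits.

Unary([5, 8, 11]) = 111110111111110111111111110 (27 bits)


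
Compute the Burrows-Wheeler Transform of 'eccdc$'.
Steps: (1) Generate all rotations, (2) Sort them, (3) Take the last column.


Rotations (sorted):
  0: $eccdc -> last char: c
  1: c$eccd -> last char: d
  2: ccdc$e -> last char: e
  3: cdc$ec -> last char: c
  4: dc$ecc -> last char: c
  5: eccdc$ -> last char: $


BWT = cdecc$


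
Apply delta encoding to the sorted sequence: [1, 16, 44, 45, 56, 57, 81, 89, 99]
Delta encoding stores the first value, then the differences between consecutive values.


First value: 1
Deltas:
  16 - 1 = 15
  44 - 16 = 28
  45 - 44 = 1
  56 - 45 = 11
  57 - 56 = 1
  81 - 57 = 24
  89 - 81 = 8
  99 - 89 = 10


Delta encoded: [1, 15, 28, 1, 11, 1, 24, 8, 10]


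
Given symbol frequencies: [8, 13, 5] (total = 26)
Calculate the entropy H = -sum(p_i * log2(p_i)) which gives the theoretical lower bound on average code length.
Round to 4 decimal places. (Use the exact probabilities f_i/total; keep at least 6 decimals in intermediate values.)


Per-symbol terms -p_i * log2(p_i) with p_i = f_i/26:
  p = 8/26 = 0.307692: log2(p) = -1.700440, -p*log2(p) = 0.523212
  p = 13/26 = 0.500000: log2(p) = -1.000000, -p*log2(p) = 0.500000
  p = 5/26 = 0.192308: log2(p) = -2.378512, -p*log2(p) = 0.457406
H = 0.523212 + 0.500000 + 0.457406 = 1.480618

H = 1.4806 bits/symbol


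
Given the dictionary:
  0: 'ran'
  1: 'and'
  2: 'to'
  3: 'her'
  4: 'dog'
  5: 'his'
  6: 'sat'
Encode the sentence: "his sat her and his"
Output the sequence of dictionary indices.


Look up each word in the dictionary:
  'his' -> 5
  'sat' -> 6
  'her' -> 3
  'and' -> 1
  'his' -> 5

Encoded: [5, 6, 3, 1, 5]


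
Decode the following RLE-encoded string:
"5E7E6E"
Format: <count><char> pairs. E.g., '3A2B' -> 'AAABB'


Expanding each <count><char> pair:
  5E -> 'EEEEE'
  7E -> 'EEEEEEE'
  6E -> 'EEEEEE'

Decoded = EEEEEEEEEEEEEEEEEE


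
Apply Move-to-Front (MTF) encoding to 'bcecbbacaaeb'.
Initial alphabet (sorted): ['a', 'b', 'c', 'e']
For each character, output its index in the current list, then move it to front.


MTF encoding:
'b': index 1 in ['a', 'b', 'c', 'e'] -> ['b', 'a', 'c', 'e']
'c': index 2 in ['b', 'a', 'c', 'e'] -> ['c', 'b', 'a', 'e']
'e': index 3 in ['c', 'b', 'a', 'e'] -> ['e', 'c', 'b', 'a']
'c': index 1 in ['e', 'c', 'b', 'a'] -> ['c', 'e', 'b', 'a']
'b': index 2 in ['c', 'e', 'b', 'a'] -> ['b', 'c', 'e', 'a']
'b': index 0 in ['b', 'c', 'e', 'a'] -> ['b', 'c', 'e', 'a']
'a': index 3 in ['b', 'c', 'e', 'a'] -> ['a', 'b', 'c', 'e']
'c': index 2 in ['a', 'b', 'c', 'e'] -> ['c', 'a', 'b', 'e']
'a': index 1 in ['c', 'a', 'b', 'e'] -> ['a', 'c', 'b', 'e']
'a': index 0 in ['a', 'c', 'b', 'e'] -> ['a', 'c', 'b', 'e']
'e': index 3 in ['a', 'c', 'b', 'e'] -> ['e', 'a', 'c', 'b']
'b': index 3 in ['e', 'a', 'c', 'b'] -> ['b', 'e', 'a', 'c']


Output: [1, 2, 3, 1, 2, 0, 3, 2, 1, 0, 3, 3]
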